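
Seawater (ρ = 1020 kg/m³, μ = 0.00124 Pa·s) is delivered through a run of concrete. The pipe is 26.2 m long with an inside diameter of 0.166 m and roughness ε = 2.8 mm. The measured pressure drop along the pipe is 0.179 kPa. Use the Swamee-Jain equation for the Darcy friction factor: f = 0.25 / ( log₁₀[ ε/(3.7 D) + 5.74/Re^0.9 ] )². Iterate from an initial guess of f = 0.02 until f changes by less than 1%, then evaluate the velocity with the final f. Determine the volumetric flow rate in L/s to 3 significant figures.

Q ≈ 4.68 L/s

Rearranging Darcy-Weisbach: V = √(2·ΔP·D/(f·L·ρ)). With ε/D = 0.0028/0.166 = 0.0169, iterate starting from f = 0.02:
  f = 0.02 → V = √(2·179·0.166/(0.02·26.2·1020)) = 0.3334 m/s; Re = ρVD/μ = 4.553e+04; f → 0.04696
  f = 0.04696 → V = 0.2176 m/s; Re = 2.972e+04; f → 0.04757
  f = 0.04757 → V = 0.2162 m/s; Re = 2.952e+04; f → 0.04758
Converged (Δf/f < 1%). With the final f = 0.04758: V = √(2·179·0.166/(0.04758·26.2·1020)) = 0.2162 m/s.
Q = V·A = 0.2162·(π/4·0.166²) = 0.004679 m³/s = 4.68 L/s.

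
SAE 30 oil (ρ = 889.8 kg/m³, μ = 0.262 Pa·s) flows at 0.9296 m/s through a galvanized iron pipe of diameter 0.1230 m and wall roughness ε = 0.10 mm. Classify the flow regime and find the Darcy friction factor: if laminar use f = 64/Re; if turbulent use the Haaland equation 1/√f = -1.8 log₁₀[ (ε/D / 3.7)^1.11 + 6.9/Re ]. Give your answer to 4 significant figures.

f ≈ 0.1648

Re = ρVD/μ = 889.8·0.9296·0.123/0.262 = 388.3.
Re < 2300 → laminar, so f = 64/Re = 0.1648 (roughness is irrelevant in laminar flow).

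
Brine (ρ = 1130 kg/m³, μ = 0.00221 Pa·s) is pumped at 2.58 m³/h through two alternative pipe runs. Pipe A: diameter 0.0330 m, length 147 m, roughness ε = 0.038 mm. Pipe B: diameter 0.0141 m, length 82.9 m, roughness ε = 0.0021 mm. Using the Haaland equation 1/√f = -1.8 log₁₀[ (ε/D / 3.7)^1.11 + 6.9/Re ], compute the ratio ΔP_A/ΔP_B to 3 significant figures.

Pipe A: V = Q/A = 0.0007167/0.0008553 = 0.8379 m/s; Re = 1.414e+04; ε/D = 0.00115; Haaland → f = 0.02995; ΔP_A = f(L/D)(ρV²/2) = 5.292e+04 Pa.
Pipe B: V = Q/A = 0.0007167/0.0001561 = 4.59 m/s; Re = 3.309e+04; ε/D = 0.000149; Haaland → f = 0.02311; ΔP_B = f(L/D)(ρV²/2) = 1.618e+06 Pa.
ΔP_A/ΔP_B = 5.292e+04/1.618e+06 = 0.0327.

ΔP_A/ΔP_B ≈ 0.0327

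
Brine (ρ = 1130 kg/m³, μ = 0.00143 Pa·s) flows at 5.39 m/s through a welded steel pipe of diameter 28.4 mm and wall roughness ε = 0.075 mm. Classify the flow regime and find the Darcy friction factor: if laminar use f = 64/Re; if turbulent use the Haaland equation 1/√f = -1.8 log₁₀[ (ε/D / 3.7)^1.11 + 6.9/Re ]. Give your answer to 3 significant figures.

Re = ρVD/μ = 1130·5.39·0.0284/0.00143 = 1.21e+05.
Re > 4000 → turbulent. ε/D = 7.5e-05/0.0284 = 0.00264; Haaland: 1/√f = -1.8 log₁₀[0.000322 + 5.7e-05] = 6.159, so f = 0.02636.

f ≈ 0.0264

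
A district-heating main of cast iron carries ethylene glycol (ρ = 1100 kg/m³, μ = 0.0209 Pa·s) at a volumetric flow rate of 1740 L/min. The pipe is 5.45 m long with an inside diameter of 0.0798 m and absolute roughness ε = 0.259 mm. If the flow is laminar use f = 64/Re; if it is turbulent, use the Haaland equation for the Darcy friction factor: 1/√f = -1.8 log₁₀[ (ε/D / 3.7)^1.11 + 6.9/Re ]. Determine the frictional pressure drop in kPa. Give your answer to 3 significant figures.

Q = 1740 L/min = 1740/60000 = 0.029 m³/s.
Cross-sectional area A = πD²/4 = π(0.0798)²/4 = 0.005001 m²; mean velocity V = Q/A = 0.029/0.005001 = 5.798 m/s.
Reynolds number Re = ρVD/μ = 1100 · 5.798 · 0.0798 / 0.0209 = 2.435e+04.
Re > 4000 → turbulent. Relative roughness ε/D = 0.000259/0.0798 = 0.00325. Haaland: 1/√f = -1.8 log₁₀[(0.00325/3.7)^1.11 + 6.9/2.435e+04] = -1.8 log₁₀[0.000404 + 0.000283] = 5.693, so f = 0.03086.
Darcy-Weisbach: ΔP = f(L/D)(ρV²/2) = 0.03086·(5.45/0.0798)·(1100·5.798²/2) = 0.03086·68.3·1.849e+04 = 3.897e+04 Pa.
ΔP = 3.897e+04 Pa = 39.0 kPa.

ΔP ≈ 39.0 kPa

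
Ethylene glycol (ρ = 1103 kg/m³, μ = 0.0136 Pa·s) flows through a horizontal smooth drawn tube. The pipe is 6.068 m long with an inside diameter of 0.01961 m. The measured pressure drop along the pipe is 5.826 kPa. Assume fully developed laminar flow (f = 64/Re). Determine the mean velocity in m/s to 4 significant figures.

For laminar flow, f = 64/Re with Re = ρVD/μ, so Darcy-Weisbach reduces to ΔP = 32μLV/D². Solving for V: V = ΔP·D²/(32μL) = 5826·(0.01961)²/(32·0.0136·6.068) = 0.8484 m/s.
Check: Re = ρVD/μ = 1103·0.8484·0.01961/0.0136 = 1349 < 2300, so the laminar assumption holds.

V ≈ 0.8484 m/s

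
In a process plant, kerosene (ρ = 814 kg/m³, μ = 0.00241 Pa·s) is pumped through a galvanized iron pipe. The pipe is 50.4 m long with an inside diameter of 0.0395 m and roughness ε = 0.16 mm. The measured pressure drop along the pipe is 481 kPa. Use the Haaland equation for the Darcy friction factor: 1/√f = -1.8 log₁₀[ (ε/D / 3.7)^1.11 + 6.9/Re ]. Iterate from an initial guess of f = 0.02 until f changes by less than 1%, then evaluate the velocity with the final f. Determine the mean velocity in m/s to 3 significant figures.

Rearranging Darcy-Weisbach: V = √(2·ΔP·D/(f·L·ρ)). With ε/D = 0.00016/0.0395 = 0.00405, iterate starting from f = 0.02:
  f = 0.02 → V = √(2·4.81e+05·0.0395/(0.02·50.4·814)) = 6.805 m/s; Re = ρVD/μ = 9.079e+04; f → 0.02964
  f = 0.02964 → V = 5.59 m/s; Re = 7.458e+04; f → 0.02986
Converged (Δf/f < 1%). With the final f = 0.02986: V = √(2·4.81e+05·0.0395/(0.02986·50.4·814)) = 5.569 m/s.

V ≈ 5.57 m/s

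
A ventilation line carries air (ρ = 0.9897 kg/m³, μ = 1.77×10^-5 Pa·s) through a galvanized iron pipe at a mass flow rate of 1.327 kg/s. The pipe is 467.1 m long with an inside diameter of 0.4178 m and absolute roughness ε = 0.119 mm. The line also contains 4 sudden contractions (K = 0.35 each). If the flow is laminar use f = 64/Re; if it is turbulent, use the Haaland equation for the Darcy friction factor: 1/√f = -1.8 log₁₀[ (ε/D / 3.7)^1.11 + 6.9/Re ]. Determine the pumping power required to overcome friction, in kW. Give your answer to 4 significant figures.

A = πD²/4 = π(0.4178)²/4 = 0.1371 m²; mean velocity V = ṁ/(ρA) = 1.327/(0.9897 · 0.1371) = 9.78 m/s.
Reynolds number Re = ρVD/μ = 0.9897 · 9.78 · 0.4178 / 1.77e-05 = 2.285e+05.
Re > 4000 → turbulent. Relative roughness ε/D = 0.000119/0.4178 = 0.000285. Haaland: 1/√f = -1.8 log₁₀[(0.000285/3.7)^1.11 + 6.9/2.285e+05] = -1.8 log₁₀[2.72e-05 + 3.02e-05] = 7.635, so f = 0.01716.
Total minor-loss coefficient ΣK = 4·0.35 = 1.4.
ΔP = [f·L/D + ΣK]·(ρV²/2) = [0.01716·467.1/0.4178 + 1.4]·(0.9897·9.78²/2) = [19.18 + 1.4]·47.33 = 974.1 Pa.
Q = ṁ/ρ = 1.327/0.9897 = 1.341 m³/s.
Pumping power P = QΔP = 1.341·974.1 = 1306.1 W = 1.306 kW.

P ≈ 1.306 kW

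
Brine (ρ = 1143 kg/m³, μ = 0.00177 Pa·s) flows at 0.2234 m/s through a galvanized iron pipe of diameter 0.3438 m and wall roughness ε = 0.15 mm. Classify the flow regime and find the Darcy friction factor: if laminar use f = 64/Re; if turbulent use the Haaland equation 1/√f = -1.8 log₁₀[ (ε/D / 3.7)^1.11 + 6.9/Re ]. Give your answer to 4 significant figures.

Re = ρVD/μ = 1143·0.2234·0.3438/0.00177 = 4.96e+04.
Re > 4000 → turbulent. ε/D = 0.00015/0.3438 = 0.000436; Haaland: 1/√f = -1.8 log₁₀[4.36e-05 + 0.000139] = 6.729, so f = 0.02209.

f ≈ 0.02209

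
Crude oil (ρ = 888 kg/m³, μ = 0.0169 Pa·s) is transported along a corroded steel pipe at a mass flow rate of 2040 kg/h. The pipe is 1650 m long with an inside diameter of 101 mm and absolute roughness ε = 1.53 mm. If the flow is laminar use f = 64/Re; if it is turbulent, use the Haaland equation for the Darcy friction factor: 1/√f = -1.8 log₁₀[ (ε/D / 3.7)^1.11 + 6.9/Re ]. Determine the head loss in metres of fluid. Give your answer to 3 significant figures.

ṁ = 2040 kg/h = 2040/3600 = 0.5667 kg/s.
A = πD²/4 = π(0.101)²/4 = 0.008012 m²; mean velocity V = ṁ/(ρA) = 0.5667/(888 · 0.008012) = 0.07965 m/s.
Reynolds number Re = ρVD/μ = 888 · 0.07965 · 0.101 / 0.0169 = 422.7.
Re < 2300 → laminar flow, so f = 64/Re = 64/422.7 = 0.1514 (the turbulent correlation is not needed).
Darcy-Weisbach: ΔP = f(L/D)(ρV²/2) = 0.1514·(1650/0.101)·(888·0.07965²/2) = 0.1514·1.634e+04·2.817 = 6967 Pa.
Head loss h_f = ΔP/(ρg) = 6967/(888·9.81) = 0.800 m.

h_f ≈ 0.800 m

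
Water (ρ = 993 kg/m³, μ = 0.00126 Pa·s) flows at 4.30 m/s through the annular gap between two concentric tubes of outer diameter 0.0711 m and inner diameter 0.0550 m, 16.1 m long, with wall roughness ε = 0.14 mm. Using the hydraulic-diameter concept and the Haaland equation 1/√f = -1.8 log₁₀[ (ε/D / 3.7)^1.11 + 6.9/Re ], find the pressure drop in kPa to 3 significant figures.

ΔP ≈ 343 kPa

Hydraulic diameter D_h = 4A/P = D_o - D_i = 0.0711 - 0.055 = 0.0161 m.
Re = ρVD_h/μ = 993·4.3·0.0161/0.00126 = 5.456e+04.
ε/D_h = 0.00014/0.0161 = 0.0087; Haaland gives 1/√f = -1.8 log₁₀[0.00121+0.000126] = 5.175, so f = 0.03735.
ΔP = f(L/D_h)(ρV²/2) = 0.03735·16.1/0.0161·9180 = 3.428e+05 Pa.
ΔP = 343 kPa.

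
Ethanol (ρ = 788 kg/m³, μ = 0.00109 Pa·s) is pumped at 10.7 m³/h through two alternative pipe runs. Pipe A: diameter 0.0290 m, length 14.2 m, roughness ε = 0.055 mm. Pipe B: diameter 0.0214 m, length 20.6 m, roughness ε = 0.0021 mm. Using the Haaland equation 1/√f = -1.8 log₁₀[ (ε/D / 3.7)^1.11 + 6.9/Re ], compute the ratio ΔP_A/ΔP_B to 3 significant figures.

ΔP_A/ΔP_B ≈ 0.214

Pipe A: V = Q/A = 0.002972/0.0006605 = 4.5 m/s; Re = 9.434e+04; ε/D = 0.0019; Haaland → f = 0.02478; ΔP_A = f(L/D)(ρV²/2) = 9.682e+04 Pa.
Pipe B: V = Q/A = 0.002972/0.0003597 = 8.263 m/s; Re = 1.278e+05; ε/D = 9.81e-05; Haaland → f = 0.01745; ΔP_B = f(L/D)(ρV²/2) = 4.519e+05 Pa.
ΔP_A/ΔP_B = 9.682e+04/4.519e+05 = 0.214.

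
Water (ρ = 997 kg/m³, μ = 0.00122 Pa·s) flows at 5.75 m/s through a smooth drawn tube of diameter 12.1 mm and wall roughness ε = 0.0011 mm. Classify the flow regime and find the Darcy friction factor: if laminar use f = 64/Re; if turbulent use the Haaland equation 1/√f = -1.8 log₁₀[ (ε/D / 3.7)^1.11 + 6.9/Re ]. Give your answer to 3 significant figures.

Re = ρVD/μ = 997·5.75·0.0121/0.00122 = 5.686e+04.
Re > 4000 → turbulent. ε/D = 1.1e-06/0.0121 = 9.09e-05; Haaland: 1/√f = -1.8 log₁₀[7.64e-06 + 0.000121] = 7.001, so f = 0.0204.

f ≈ 0.0204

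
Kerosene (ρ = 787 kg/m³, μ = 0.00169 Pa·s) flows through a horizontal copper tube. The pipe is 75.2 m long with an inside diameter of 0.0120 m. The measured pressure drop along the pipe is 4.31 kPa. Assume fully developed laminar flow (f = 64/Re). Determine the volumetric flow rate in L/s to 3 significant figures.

Q ≈ 0.0173 L/s

For laminar flow, f = 64/Re with Re = ρVD/μ, so Darcy-Weisbach reduces to ΔP = 32μLV/D². Solving for V: V = ΔP·D²/(32μL) = 4310·(0.012)²/(32·0.00169·75.2) = 0.1526 m/s.
Check: Re = ρVD/μ = 787·0.1526·0.012/0.00169 = 852.8 < 2300, so the laminar assumption holds.
Q = V·A = 0.1526·(π/4·0.012²) = 1.726e-05 m³/s = 0.0173 L/s.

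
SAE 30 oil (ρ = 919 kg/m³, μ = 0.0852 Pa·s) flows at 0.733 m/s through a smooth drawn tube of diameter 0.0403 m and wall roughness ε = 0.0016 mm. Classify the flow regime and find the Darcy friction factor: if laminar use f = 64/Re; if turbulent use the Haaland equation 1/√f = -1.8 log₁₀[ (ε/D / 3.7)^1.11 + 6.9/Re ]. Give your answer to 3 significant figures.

Re = ρVD/μ = 919·0.733·0.0403/0.0852 = 318.6.
Re < 2300 → laminar, so f = 64/Re = 0.2009 (roughness is irrelevant in laminar flow).

f ≈ 0.201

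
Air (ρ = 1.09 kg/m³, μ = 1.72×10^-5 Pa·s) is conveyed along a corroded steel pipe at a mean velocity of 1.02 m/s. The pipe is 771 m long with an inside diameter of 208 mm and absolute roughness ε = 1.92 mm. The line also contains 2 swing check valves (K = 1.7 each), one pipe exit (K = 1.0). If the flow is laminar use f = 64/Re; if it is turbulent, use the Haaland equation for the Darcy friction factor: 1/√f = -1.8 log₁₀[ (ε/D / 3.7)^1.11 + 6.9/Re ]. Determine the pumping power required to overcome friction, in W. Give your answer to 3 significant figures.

Reynolds number Re = ρVD/μ = 1.09 · 1.02 · 0.208 / 1.72e-05 = 1.345e+04.
Re > 4000 → turbulent. Relative roughness ε/D = 0.00192/0.208 = 0.00923. Haaland: 1/√f = -1.8 log₁₀[(0.00923/3.7)^1.11 + 6.9/1.345e+04] = -1.8 log₁₀[0.00129 + 0.000513] = 4.939, so f = 0.04099.
Total minor-loss coefficient ΣK = 2·1.7 + 1·1 = 4.4.
ΔP = [f·L/D + ΣK]·(ρV²/2) = [0.04099·771/0.208 + 4.4]·(1.09·1.02²/2) = [152 + 4.4]·0.567 = 88.66 Pa.
Q = V·A = 1.02·0.03398 = 0.03466 m³/s.
Pumping power P = QΔP = 0.03466·88.66 = 3.073 W = 3.07 W.

P ≈ 3.07 W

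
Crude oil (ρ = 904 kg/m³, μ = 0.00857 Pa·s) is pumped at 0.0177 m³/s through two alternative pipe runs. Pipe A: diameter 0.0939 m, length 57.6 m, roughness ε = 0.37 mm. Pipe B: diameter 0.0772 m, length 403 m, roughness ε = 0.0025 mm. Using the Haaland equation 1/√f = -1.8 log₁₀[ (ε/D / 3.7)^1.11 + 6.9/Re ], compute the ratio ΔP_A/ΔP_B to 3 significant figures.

ΔP_A/ΔP_B ≈ 0.0737

Pipe A: V = Q/A = 0.0177/0.006925 = 2.556 m/s; Re = 2.532e+04; ε/D = 0.00394; Haaland → f = 0.03189; ΔP_A = f(L/D)(ρV²/2) = 5.776e+04 Pa.
Pipe B: V = Q/A = 0.0177/0.004681 = 3.781 m/s; Re = 3.079e+04; ε/D = 3.24e-05; Haaland → f = 0.02323; ΔP_B = f(L/D)(ρV²/2) = 7.838e+05 Pa.
ΔP_A/ΔP_B = 5.776e+04/7.838e+05 = 0.0737.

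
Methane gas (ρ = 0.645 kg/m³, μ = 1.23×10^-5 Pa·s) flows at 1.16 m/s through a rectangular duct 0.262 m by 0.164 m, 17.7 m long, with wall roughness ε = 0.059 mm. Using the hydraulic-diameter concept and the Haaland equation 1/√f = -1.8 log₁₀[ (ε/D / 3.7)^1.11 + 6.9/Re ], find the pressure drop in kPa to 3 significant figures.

Hydraulic diameter D_h = 4A/P = 4·(0.262·0.164)/(2·(0.262+0.164)) = 0.1719/0.852 = 0.2017 m.
Re = ρVD_h/μ = 0.645·1.16·0.2017/1.23e-05 = 1.227e+04.
ε/D_h = 5.9e-05/0.2017 = 0.000292; Haaland gives 1/√f = -1.8 log₁₀[2.8e-05+0.000562] = 5.812, so f = 0.0296.
ΔP = f(L/D_h)(ρV²/2) = 0.0296·17.7/0.2017·0.434 = 1.127 Pa.
ΔP = 0.00113 kPa.

ΔP ≈ 0.00113 kPa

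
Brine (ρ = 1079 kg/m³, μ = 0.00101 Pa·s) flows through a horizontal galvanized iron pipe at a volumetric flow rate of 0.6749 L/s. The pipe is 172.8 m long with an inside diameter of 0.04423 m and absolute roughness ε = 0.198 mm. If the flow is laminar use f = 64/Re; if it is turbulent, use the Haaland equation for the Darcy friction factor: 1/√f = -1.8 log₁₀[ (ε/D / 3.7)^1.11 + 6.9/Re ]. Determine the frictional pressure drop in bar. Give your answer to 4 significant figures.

Q = 0.6749 L/s = 0.6749/1000 = 0.0006749 m³/s.
Cross-sectional area A = πD²/4 = π(0.04423)²/4 = 0.001536 m²; mean velocity V = Q/A = 0.0006749/0.001536 = 0.4393 m/s.
Reynolds number Re = ρVD/μ = 1079 · 0.4393 · 0.04423 / 0.00101 = 2.076e+04.
Re > 4000 → turbulent. Relative roughness ε/D = 0.000198/0.04423 = 0.00448. Haaland: 1/√f = -1.8 log₁₀[(0.00448/3.7)^1.11 + 6.9/2.076e+04] = -1.8 log₁₀[0.000578 + 0.000332] = 5.473, so f = 0.03338.
Darcy-Weisbach: ΔP = f(L/D)(ρV²/2) = 0.03338·(172.8/0.04423)·(1079·0.4393²/2) = 0.03338·3907·104.1 = 1.357e+04 Pa.
ΔP = 1.357e+04 Pa = 0.1357 bar.

ΔP ≈ 0.1357 bar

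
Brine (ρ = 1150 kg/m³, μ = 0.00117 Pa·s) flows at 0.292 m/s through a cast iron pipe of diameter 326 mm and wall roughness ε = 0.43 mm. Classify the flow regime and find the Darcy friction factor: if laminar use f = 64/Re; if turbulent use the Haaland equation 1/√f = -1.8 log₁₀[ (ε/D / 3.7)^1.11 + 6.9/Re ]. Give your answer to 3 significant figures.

f ≈ 0.0231

Re = ρVD/μ = 1150·0.292·0.326/0.00117 = 9.356e+04.
Re > 4000 → turbulent. ε/D = 0.00043/0.326 = 0.00132; Haaland: 1/√f = -1.8 log₁₀[0.000149 + 7.37e-05] = 6.574, so f = 0.02314.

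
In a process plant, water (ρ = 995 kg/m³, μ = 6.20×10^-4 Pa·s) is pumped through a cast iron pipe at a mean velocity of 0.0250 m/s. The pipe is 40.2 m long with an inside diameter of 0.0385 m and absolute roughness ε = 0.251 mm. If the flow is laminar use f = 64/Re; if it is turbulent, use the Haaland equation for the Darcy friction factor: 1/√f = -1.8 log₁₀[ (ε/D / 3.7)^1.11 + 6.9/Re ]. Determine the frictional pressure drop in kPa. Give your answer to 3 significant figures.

Reynolds number Re = ρVD/μ = 995 · 0.025 · 0.0385 / 0.00062 = 1545.
Re < 2300 → laminar flow, so f = 64/Re = 64/1545 = 0.04143 (the turbulent correlation is not needed).
Darcy-Weisbach: ΔP = f(L/D)(ρV²/2) = 0.04143·(40.2/0.0385)·(995·0.025²/2) = 0.04143·1044·0.3109 = 13.45 Pa.
ΔP = 13.45 Pa = 0.0135 kPa.

ΔP ≈ 0.0135 kPa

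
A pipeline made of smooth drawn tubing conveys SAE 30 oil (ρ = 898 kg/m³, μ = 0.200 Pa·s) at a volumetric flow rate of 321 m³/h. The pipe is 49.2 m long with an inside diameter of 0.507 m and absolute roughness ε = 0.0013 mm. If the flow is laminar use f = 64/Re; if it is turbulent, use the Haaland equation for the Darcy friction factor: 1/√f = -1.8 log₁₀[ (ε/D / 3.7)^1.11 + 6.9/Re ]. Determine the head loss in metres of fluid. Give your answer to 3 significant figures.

h_f ≈ 0.0614 m

Q = 321 m³/h = 321/3600 = 0.08917 m³/s.
Cross-sectional area A = πD²/4 = π(0.507)²/4 = 0.2019 m²; mean velocity V = Q/A = 0.08917/0.2019 = 0.4417 m/s.
Reynolds number Re = ρVD/μ = 898 · 0.4417 · 0.507 / 0.2 = 1005.
Re < 2300 → laminar flow, so f = 64/Re = 64/1005 = 0.06365 (the turbulent correlation is not needed).
Darcy-Weisbach: ΔP = f(L/D)(ρV²/2) = 0.06365·(49.2/0.507)·(898·0.4417²/2) = 0.06365·97.04·87.59 = 541 Pa.
Head loss h_f = ΔP/(ρg) = 541/(898·9.81) = 0.0614 m.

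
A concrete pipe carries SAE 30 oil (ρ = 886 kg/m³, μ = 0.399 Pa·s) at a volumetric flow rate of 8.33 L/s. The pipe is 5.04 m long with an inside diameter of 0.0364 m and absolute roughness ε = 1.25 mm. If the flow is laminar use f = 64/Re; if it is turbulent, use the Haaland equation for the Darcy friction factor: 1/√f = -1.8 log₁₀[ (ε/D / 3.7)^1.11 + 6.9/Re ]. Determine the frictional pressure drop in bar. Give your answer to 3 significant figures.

Q = 8.33 L/s = 8.33/1000 = 0.00833 m³/s.
Cross-sectional area A = πD²/4 = π(0.0364)²/4 = 0.001041 m²; mean velocity V = Q/A = 0.00833/0.001041 = 8.005 m/s.
Reynolds number Re = ρVD/μ = 886 · 8.005 · 0.0364 / 0.399 = 647.
Re < 2300 → laminar flow, so f = 64/Re = 64/647 = 0.09892 (the turbulent correlation is not needed).
Darcy-Weisbach: ΔP = f(L/D)(ρV²/2) = 0.09892·(5.04/0.0364)·(886·8.005²/2) = 0.09892·138.5·2.839e+04 = 3.888e+05 Pa.
ΔP = 3.888e+05 Pa = 3.89 bar.

ΔP ≈ 3.89 bar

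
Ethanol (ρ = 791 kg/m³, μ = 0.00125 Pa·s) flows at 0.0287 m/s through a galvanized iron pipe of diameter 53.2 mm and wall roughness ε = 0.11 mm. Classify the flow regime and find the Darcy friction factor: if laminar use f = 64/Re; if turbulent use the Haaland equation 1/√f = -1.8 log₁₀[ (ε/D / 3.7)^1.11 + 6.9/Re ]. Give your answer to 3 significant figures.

f ≈ 0.0662

Re = ρVD/μ = 791·0.0287·0.0532/0.00125 = 966.2.
Re < 2300 → laminar, so f = 64/Re = 0.06624 (roughness is irrelevant in laminar flow).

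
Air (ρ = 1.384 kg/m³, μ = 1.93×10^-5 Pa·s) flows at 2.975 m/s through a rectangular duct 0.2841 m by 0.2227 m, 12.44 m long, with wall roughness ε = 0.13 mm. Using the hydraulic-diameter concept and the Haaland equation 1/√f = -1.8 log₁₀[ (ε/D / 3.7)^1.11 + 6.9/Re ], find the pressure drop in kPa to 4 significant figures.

ΔP ≈ 0.006739 kPa

Hydraulic diameter D_h = 4A/P = 4·(0.2841·0.2227)/(2·(0.2841+0.2227)) = 0.2531/1.014 = 0.2497 m.
Re = ρVD_h/μ = 1.384·2.975·0.2497/1.93e-05 = 5.327e+04.
ε/D_h = 0.00013/0.2497 = 0.000521; Haaland gives 1/√f = -1.8 log₁₀[5.3e-05+0.00013] = 6.729, so f = 0.02208.
ΔP = f(L/D_h)(ρV²/2) = 0.02208·12.44/0.2497·6.125 = 6.739 Pa.
ΔP = 0.006739 kPa.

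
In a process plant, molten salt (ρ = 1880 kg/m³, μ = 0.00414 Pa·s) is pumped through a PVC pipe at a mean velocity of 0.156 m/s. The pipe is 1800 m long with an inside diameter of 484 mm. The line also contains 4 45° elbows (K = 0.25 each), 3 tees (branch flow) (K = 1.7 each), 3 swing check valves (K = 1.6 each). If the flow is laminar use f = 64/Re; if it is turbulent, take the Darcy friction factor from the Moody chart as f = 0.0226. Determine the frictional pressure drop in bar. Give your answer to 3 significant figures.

Reynolds number Re = ρVD/μ = 1880 · 0.156 · 0.484 / 0.00414 = 3.429e+04.
Re > 4000 → turbulent; use the Moody-chart value f = 0.0226.
Total minor-loss coefficient ΣK = 4·0.25 + 3·1.7 + 3·1.6 = 10.9.
ΔP = [f·L/D + ΣK]·(ρV²/2) = [0.0226·1800/0.484 + 10.9]·(1880·0.156²/2) = [84.05 + 10.9]·22.88 = 2172 Pa.
ΔP = 2172 Pa = 0.0217 bar.

ΔP ≈ 0.0217 bar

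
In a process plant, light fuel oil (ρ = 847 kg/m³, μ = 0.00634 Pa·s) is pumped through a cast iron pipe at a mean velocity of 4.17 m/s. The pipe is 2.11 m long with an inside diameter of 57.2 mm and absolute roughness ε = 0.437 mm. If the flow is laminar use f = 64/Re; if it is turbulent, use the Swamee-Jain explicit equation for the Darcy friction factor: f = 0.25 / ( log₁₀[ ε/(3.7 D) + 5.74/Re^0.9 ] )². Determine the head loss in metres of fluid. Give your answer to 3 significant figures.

Reynolds number Re = ρVD/μ = 847 · 4.17 · 0.0572 / 0.00634 = 3.187e+04.
Re > 4000 → turbulent. Relative roughness ε/D = 0.000437/0.0572 = 0.00764. Swamee-Jain: f = 0.25/(log₁₀[0.00764/3.7 + 5.74/3.187e+04^0.9])² = 0.25/(log₁₀[0.00206 + 0.000508])² = 0.25/(-2.59)² = 0.03728.
Darcy-Weisbach: ΔP = f(L/D)(ρV²/2) = 0.03728·(2.11/0.0572)·(847·4.17²/2) = 0.03728·36.89·7364 = 1.013e+04 Pa.
Head loss h_f = ΔP/(ρg) = 1.013e+04/(847·9.81) = 1.22 m.

h_f ≈ 1.22 m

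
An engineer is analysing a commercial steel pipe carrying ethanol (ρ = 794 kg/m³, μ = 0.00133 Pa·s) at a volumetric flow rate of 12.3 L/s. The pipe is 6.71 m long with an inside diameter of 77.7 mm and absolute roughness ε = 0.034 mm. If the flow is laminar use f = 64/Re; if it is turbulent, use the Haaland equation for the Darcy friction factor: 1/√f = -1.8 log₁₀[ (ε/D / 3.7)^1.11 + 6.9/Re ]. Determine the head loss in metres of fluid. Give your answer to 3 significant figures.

Q = 12.3 L/s = 12.3/1000 = 0.0123 m³/s.
Cross-sectional area A = πD²/4 = π(0.0777)²/4 = 0.004742 m²; mean velocity V = Q/A = 0.0123/0.004742 = 2.594 m/s.
Reynolds number Re = ρVD/μ = 794 · 2.594 · 0.0777 / 0.00133 = 1.203e+05.
Re > 4000 → turbulent. Relative roughness ε/D = 3.4e-05/0.0777 = 0.000438. Haaland: 1/√f = -1.8 log₁₀[(0.000438/3.7)^1.11 + 6.9/1.203e+05] = -1.8 log₁₀[4.37e-05 + 5.73e-05] = 7.192, so f = 0.01934.
Darcy-Weisbach: ΔP = f(L/D)(ρV²/2) = 0.01934·(6.71/0.0777)·(794·2.594²/2) = 0.01934·86.36·2671 = 4461 Pa.
Head loss h_f = ΔP/(ρg) = 4461/(794·9.81) = 0.573 m.

h_f ≈ 0.573 m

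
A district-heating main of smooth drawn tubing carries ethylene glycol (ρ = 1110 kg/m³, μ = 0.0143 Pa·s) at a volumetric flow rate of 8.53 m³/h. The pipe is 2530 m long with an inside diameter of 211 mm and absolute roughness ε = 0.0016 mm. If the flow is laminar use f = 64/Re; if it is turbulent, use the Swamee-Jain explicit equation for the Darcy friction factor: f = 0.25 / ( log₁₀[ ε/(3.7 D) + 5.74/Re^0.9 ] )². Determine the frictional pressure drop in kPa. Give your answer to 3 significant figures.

Q = 8.53 m³/h = 8.53/3600 = 0.002369 m³/s.
Cross-sectional area A = πD²/4 = π(0.211)²/4 = 0.03497 m²; mean velocity V = Q/A = 0.002369/0.03497 = 0.06776 m/s.
Reynolds number Re = ρVD/μ = 1110 · 0.06776 · 0.211 / 0.0143 = 1110.
Re < 2300 → laminar flow, so f = 64/Re = 64/1110 = 0.05767 (the turbulent correlation is not needed).
Darcy-Weisbach: ΔP = f(L/D)(ρV²/2) = 0.05767·(2530/0.211)·(1110·0.06776²/2) = 0.05767·1.199e+04·2.548 = 1762 Pa.
ΔP = 1762 Pa = 1.76 kPa.

ΔP ≈ 1.76 kPa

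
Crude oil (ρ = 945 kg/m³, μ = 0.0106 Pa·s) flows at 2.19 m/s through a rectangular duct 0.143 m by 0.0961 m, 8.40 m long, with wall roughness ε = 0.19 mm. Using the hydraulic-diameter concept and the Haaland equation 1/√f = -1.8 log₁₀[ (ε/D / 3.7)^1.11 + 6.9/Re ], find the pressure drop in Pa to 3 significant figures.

Hydraulic diameter D_h = 4A/P = 4·(0.143·0.0961)/(2·(0.143+0.0961)) = 0.05497/0.4782 = 0.115 m.
Re = ρVD_h/μ = 945·2.19·0.115/0.0106 = 2.244e+04.
ε/D_h = 0.00019/0.115 = 0.00165; Haaland gives 1/√f = -1.8 log₁₀[0.000191+0.000307] = 5.944, so f = 0.0283.
ΔP = f(L/D_h)(ρV²/2) = 0.0283·8.4/0.115·2266 = 4687 Pa.

ΔP ≈ 4690 Pa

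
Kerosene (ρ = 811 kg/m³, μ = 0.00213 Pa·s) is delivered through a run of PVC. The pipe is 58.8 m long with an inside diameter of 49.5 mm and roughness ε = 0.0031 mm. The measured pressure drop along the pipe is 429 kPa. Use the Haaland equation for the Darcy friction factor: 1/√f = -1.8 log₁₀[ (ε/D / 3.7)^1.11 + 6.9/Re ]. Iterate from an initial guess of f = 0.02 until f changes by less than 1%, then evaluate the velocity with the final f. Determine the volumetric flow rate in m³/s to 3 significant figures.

Q ≈ 0.0139 m³/s

Rearranging Darcy-Weisbach: V = √(2·ΔP·D/(f·L·ρ)). With ε/D = 3.1e-06/0.0495 = 6.26e-05, iterate starting from f = 0.02:
  f = 0.02 → V = √(2·4.29e+05·0.0495/(0.02·58.8·811)) = 6.673 m/s; Re = ρVD/μ = 1.258e+05; f → 0.01731
  f = 0.01731 → V = 7.173 m/s; Re = 1.352e+05; f → 0.01708
  f = 0.01708 → V = 7.221 m/s; Re = 1.361e+05; f → 0.01706
Converged (Δf/f < 1%). With the final f = 0.01706: V = √(2·4.29e+05·0.0495/(0.01706·58.8·811)) = 7.226 m/s.
Q = V·A = 7.226·(π/4·0.0495²) = 0.01391 m³/s = 0.0139 m³/s.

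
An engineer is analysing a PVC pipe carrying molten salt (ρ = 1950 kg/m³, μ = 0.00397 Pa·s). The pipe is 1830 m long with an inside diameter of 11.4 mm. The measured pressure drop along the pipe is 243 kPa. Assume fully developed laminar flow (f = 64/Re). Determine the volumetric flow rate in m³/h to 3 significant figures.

Q ≈ 0.0499 m³/h

For laminar flow, f = 64/Re with Re = ρVD/μ, so Darcy-Weisbach reduces to ΔP = 32μLV/D². Solving for V: V = ΔP·D²/(32μL) = 2.43e+05·(0.0114)²/(32·0.00397·1830) = 0.1358 m/s.
Check: Re = ρVD/μ = 1950·0.1358·0.0114/0.00397 = 760.6 < 2300, so the laminar assumption holds.
Q = V·A = 0.1358·(π/4·0.0114²) = 1.387e-05 m³/s = 0.0499 m³/h.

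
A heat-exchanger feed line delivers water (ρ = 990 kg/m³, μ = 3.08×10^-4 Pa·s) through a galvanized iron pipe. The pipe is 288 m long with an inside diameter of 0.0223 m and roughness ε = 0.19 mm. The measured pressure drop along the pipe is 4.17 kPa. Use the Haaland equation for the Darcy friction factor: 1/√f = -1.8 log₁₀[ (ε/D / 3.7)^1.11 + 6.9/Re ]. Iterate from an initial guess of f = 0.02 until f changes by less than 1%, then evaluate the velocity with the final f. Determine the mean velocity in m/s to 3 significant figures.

Rearranging Darcy-Weisbach: V = √(2·ΔP·D/(f·L·ρ)). With ε/D = 0.00019/0.0223 = 0.00852, iterate starting from f = 0.02:
  f = 0.02 → V = √(2·4170·0.0223/(0.02·288·990)) = 0.1806 m/s; Re = ρVD/μ = 1.294e+04; f → 0.04034
  f = 0.04034 → V = 0.1272 m/s; Re = 9115; f → 0.04194
  f = 0.04194 → V = 0.1247 m/s; Re = 8939; f → 0.04204
Converged (Δf/f < 1%). With the final f = 0.04204: V = √(2·4170·0.0223/(0.04204·288·990)) = 0.1246 m/s.

V ≈ 0.125 m/s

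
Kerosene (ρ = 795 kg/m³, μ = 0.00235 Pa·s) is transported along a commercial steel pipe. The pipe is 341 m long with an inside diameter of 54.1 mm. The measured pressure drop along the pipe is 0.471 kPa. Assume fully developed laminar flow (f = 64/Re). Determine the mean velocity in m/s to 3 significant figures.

For laminar flow, f = 64/Re with Re = ρVD/μ, so Darcy-Weisbach reduces to ΔP = 32μLV/D². Solving for V: V = ΔP·D²/(32μL) = 471·(0.0541)²/(32·0.00235·341) = 0.05376 m/s.
Check: Re = ρVD/μ = 795·0.05376·0.0541/0.00235 = 983.9 < 2300, so the laminar assumption holds.

V ≈ 0.0538 m/s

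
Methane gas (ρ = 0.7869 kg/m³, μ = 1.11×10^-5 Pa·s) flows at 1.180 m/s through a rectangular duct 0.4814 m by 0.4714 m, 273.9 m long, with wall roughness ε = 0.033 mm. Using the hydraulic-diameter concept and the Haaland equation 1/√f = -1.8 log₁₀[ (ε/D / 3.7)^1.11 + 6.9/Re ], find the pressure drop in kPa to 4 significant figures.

ΔP ≈ 0.006923 kPa

Hydraulic diameter D_h = 4A/P = 4·(0.4814·0.4714)/(2·(0.4814+0.4714)) = 0.9077/1.906 = 0.4763 m.
Re = ρVD_h/μ = 0.7869·1.18·0.4763/1.11e-05 = 3.985e+04.
ε/D_h = 3.3e-05/0.4763 = 6.93e-05; Haaland gives 1/√f = -1.8 log₁₀[5.65e-06+0.000173] = 6.746, so f = 0.02198.
ΔP = f(L/D_h)(ρV²/2) = 0.02198·273.9/0.4763·0.5478 = 6.923 Pa.
ΔP = 0.006923 kPa.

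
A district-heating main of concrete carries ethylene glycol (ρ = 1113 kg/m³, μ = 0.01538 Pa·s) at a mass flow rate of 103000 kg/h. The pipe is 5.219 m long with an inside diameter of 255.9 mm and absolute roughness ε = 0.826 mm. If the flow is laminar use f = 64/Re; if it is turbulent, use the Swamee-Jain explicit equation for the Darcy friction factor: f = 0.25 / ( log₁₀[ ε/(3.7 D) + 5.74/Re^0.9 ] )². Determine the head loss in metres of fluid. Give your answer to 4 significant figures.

h_f ≈ 0.009483 m

ṁ = 103000 kg/h = 103000/3600 = 28.61 kg/s.
A = πD²/4 = π(0.2559)²/4 = 0.05143 m²; mean velocity V = ṁ/(ρA) = 28.61/(1113 · 0.05143) = 0.4998 m/s.
Reynolds number Re = ρVD/μ = 1113 · 0.4998 · 0.2559 / 0.0154 = 9256.
Re > 4000 → turbulent. Relative roughness ε/D = 0.000826/0.2559 = 0.00323. Swamee-Jain: f = 0.25/(log₁₀[0.00323/3.7 + 5.74/9256^0.9])² = 0.25/(log₁₀[0.000872 + 0.00155])² = 0.25/(-2.617)² = 0.03652.
Darcy-Weisbach: ΔP = f(L/D)(ρV²/2) = 0.03652·(5.219/0.2559)·(1113·0.4998²/2) = 0.03652·20.39·139 = 103.5 Pa.
Head loss h_f = ΔP/(ρg) = 103.5/(1113·9.81) = 0.009483 m.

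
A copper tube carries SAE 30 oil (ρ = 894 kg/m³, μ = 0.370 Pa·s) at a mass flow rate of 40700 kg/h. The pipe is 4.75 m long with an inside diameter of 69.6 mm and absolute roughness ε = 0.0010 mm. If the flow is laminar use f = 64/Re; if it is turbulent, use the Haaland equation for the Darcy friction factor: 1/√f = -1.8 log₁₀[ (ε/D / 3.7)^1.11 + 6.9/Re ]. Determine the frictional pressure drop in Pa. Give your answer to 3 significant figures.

ṁ = 40700 kg/h = 40700/3600 = 11.31 kg/s.
A = πD²/4 = π(0.0696)²/4 = 0.003805 m²; mean velocity V = ṁ/(ρA) = 11.31/(894 · 0.003805) = 3.324 m/s.
Reynolds number Re = ρVD/μ = 894 · 3.324 · 0.0696 / 0.37 = 559.
Re < 2300 → laminar flow, so f = 64/Re = 64/559 = 0.1145 (the turbulent correlation is not needed).
Darcy-Weisbach: ΔP = f(L/D)(ρV²/2) = 0.1145·(4.75/0.0696)·(894·3.324²/2) = 0.1145·68.25·4939 = 3.859e+04 Pa.

ΔP ≈ 38600 Pa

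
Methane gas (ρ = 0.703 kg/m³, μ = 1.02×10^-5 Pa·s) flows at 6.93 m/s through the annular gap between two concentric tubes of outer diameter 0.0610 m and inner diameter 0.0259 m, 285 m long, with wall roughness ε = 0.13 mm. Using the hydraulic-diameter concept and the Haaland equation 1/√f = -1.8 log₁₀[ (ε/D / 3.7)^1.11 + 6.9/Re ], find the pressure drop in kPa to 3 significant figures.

ΔP ≈ 4.53 kPa

Hydraulic diameter D_h = 4A/P = D_o - D_i = 0.061 - 0.0259 = 0.0351 m.
Re = ρVD_h/μ = 0.703·6.93·0.0351/1.02e-05 = 1.676e+04.
ε/D_h = 0.00013/0.0351 = 0.0037; Haaland gives 1/√f = -1.8 log₁₀[0.000468+0.000412] = 5.5, so f = 0.03306.
ΔP = f(L/D_h)(ρV²/2) = 0.03306·285/0.0351·16.88 = 4531 Pa.
ΔP = 4.53 kPa.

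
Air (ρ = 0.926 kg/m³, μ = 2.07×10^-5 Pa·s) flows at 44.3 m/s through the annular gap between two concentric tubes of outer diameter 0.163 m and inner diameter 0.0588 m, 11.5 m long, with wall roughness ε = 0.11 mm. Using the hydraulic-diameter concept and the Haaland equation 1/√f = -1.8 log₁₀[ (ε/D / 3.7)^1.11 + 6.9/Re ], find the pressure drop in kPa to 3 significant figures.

ΔP ≈ 2.12 kPa

Hydraulic diameter D_h = 4A/P = D_o - D_i = 0.163 - 0.0588 = 0.1042 m.
Re = ρVD_h/μ = 0.926·44.3·0.1042/2.07e-05 = 2.065e+05.
ε/D_h = 0.00011/0.1042 = 0.00106; Haaland gives 1/√f = -1.8 log₁₀[0.000116+3.34e-05] = 6.885, so f = 0.0211.
ΔP = f(L/D_h)(ρV²/2) = 0.0211·11.5/0.1042·908.6 = 2116 Pa.
ΔP = 2.12 kPa.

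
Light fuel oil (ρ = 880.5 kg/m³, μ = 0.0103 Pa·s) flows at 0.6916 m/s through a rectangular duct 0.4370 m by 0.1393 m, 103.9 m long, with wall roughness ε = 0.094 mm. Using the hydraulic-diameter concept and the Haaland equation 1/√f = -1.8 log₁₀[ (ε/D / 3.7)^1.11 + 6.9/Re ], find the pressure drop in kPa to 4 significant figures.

ΔP ≈ 3.075 kPa

Hydraulic diameter D_h = 4A/P = 4·(0.437·0.1393)/(2·(0.437+0.1393)) = 0.2435/1.153 = 0.2113 m.
Re = ρVD_h/μ = 880.5·0.6916·0.2113/0.0103 = 1.249e+04.
ε/D_h = 9.4e-05/0.2113 = 0.000445; Haaland gives 1/√f = -1.8 log₁₀[4.46e-05+0.000552] = 5.803, so f = 0.02969.
ΔP = f(L/D_h)(ρV²/2) = 0.02969·103.9/0.2113·210.6 = 3075 Pa.
ΔP = 3.075 kPa.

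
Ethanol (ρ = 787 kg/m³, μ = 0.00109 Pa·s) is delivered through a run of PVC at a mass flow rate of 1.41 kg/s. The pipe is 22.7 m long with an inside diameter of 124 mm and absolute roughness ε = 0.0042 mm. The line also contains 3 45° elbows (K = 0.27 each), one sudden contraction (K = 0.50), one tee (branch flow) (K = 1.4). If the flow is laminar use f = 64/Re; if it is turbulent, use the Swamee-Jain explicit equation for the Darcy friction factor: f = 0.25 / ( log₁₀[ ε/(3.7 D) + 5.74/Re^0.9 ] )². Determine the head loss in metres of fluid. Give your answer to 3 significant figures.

h_f ≈ 0.00895 m

A = πD²/4 = π(0.124)²/4 = 0.01208 m²; mean velocity V = ṁ/(ρA) = 1.41/(787 · 0.01208) = 0.1484 m/s.
Reynolds number Re = ρVD/μ = 787 · 0.1484 · 0.124 / 0.00109 = 1.328e+04.
Re > 4000 → turbulent. Relative roughness ε/D = 4.2e-06/0.124 = 3.39e-05. Swamee-Jain: f = 0.25/(log₁₀[3.39e-05/3.7 + 5.74/1.328e+04^0.9])² = 0.25/(log₁₀[9.15e-06 + 0.00112])² = 0.25/(-2.948)² = 0.02876.
Total minor-loss coefficient ΣK = 3·0.27 + 1·0.5 + 1·1.4 = 2.71.
ΔP = [f·L/D + ΣK]·(ρV²/2) = [0.02876·22.7/0.124 + 2.71]·(787·0.1484²/2) = [5.264 + 2.71]·8.661 = 69.07 Pa.
Head loss h_f = ΔP/(ρg) = 69.07/(787·9.81) = 0.00895 m.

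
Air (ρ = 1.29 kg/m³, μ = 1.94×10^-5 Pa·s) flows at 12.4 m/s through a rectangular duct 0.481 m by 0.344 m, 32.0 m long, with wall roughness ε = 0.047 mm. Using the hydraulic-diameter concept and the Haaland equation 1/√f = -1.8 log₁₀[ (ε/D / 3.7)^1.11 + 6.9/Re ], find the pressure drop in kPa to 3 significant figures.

Hydraulic diameter D_h = 4A/P = 4·(0.481·0.344)/(2·(0.481+0.344)) = 0.6619/1.65 = 0.4011 m.
Re = ρVD_h/μ = 1.29·12.4·0.4011/1.94e-05 = 3.307e+05.
ε/D_h = 4.7e-05/0.4011 = 0.000117; Haaland gives 1/√f = -1.8 log₁₀[1.01e-05+2.09e-05] = 8.116, so f = 0.01518.
ΔP = f(L/D_h)(ρV²/2) = 0.01518·32/0.4011·99.18 = 120.1 Pa.
ΔP = 0.120 kPa.

ΔP ≈ 0.120 kPa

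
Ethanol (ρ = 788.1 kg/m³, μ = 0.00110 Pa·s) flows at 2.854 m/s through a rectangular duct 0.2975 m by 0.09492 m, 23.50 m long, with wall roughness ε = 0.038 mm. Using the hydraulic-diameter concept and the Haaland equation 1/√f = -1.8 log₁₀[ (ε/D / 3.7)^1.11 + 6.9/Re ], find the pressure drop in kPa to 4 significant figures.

Hydraulic diameter D_h = 4A/P = 4·(0.2975·0.09492)/(2·(0.2975+0.09492)) = 0.113/0.7848 = 0.1439 m.
Re = ρVD_h/μ = 788.1·2.854·0.1439/0.0011 = 2.943e+05.
ε/D_h = 3.8e-05/0.1439 = 0.000264; Haaland gives 1/√f = -1.8 log₁₀[2.5e-05+2.34e-05] = 7.767, so f = 0.01658.
ΔP = f(L/D_h)(ρV²/2) = 0.01658·23.5/0.1439·3210 = 8687 Pa.
ΔP = 8.687 kPa.

ΔP ≈ 8.687 kPa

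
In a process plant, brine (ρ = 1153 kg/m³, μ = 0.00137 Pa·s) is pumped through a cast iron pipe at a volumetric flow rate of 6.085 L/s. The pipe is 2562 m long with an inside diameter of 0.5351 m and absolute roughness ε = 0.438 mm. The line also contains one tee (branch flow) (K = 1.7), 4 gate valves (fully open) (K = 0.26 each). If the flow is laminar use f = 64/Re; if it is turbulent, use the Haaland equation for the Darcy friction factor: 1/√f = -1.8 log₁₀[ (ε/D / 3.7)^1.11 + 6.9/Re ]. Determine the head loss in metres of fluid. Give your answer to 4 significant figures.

h_f ≈ 0.005540 m

Q = 6.085 L/s = 6.085/1000 = 0.006085 m³/s.
Cross-sectional area A = πD²/4 = π(0.5351)²/4 = 0.2249 m²; mean velocity V = Q/A = 0.006085/0.2249 = 0.02706 m/s.
Reynolds number Re = ρVD/μ = 1153 · 0.02706 · 0.5351 / 0.00137 = 1.219e+04.
Re > 4000 → turbulent. Relative roughness ε/D = 0.000438/0.5351 = 0.000819. Haaland: 1/√f = -1.8 log₁₀[(0.000819/3.7)^1.11 + 6.9/1.219e+04] = -1.8 log₁₀[8.77e-05 + 0.000566] = 5.732, so f = 0.03044.
Total minor-loss coefficient ΣK = 1·1.7 + 4·0.26 = 2.74.
ΔP = [f·L/D + ΣK]·(ρV²/2) = [0.03044·2562/0.5351 + 2.74]·(1153·0.02706²/2) = [145.7 + 2.74]·0.4221 = 62.66 Pa.
Head loss h_f = ΔP/(ρg) = 62.66/(1153·9.81) = 0.005540 m.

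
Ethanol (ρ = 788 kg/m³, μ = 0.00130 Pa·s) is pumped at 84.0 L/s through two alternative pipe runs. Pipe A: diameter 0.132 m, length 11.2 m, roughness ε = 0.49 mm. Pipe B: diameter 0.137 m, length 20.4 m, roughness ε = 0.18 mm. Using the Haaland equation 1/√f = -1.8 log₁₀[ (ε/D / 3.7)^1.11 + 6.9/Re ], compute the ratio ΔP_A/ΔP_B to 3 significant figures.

ΔP_A/ΔP_B ≈ 0.863

Pipe A: V = Q/A = 0.084/0.01368 = 6.138 m/s; Re = 4.911e+05; ε/D = 0.00371; Haaland → f = 0.02808; ΔP_A = f(L/D)(ρV²/2) = 3.536e+04 Pa.
Pipe B: V = Q/A = 0.084/0.01474 = 5.698 m/s; Re = 4.732e+05; ε/D = 0.00131; Haaland → f = 0.02151; ΔP_B = f(L/D)(ρV²/2) = 4.097e+04 Pa.
ΔP_A/ΔP_B = 3.536e+04/4.097e+04 = 0.863.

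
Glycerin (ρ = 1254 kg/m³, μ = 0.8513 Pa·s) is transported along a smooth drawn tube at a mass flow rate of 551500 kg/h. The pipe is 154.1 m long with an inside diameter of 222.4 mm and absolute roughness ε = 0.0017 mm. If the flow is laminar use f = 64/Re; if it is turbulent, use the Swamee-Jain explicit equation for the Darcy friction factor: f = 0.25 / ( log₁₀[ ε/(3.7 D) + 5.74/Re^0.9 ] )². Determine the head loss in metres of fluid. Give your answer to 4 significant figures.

h_f ≈ 21.70 m

ṁ = 551500 kg/h = 551500/3600 = 153.2 kg/s.
A = πD²/4 = π(0.2224)²/4 = 0.03885 m²; mean velocity V = ṁ/(ρA) = 153.2/(1254 · 0.03885) = 3.145 m/s.
Reynolds number Re = ρVD/μ = 1254 · 3.145 · 0.2224 / 0.851 = 1030.
Re < 2300 → laminar flow, so f = 64/Re = 64/1030 = 0.06212 (the turbulent correlation is not needed).
Darcy-Weisbach: ΔP = f(L/D)(ρV²/2) = 0.06212·(154.1/0.2224)·(1254·3.145²/2) = 0.06212·692.9·6201 = 2.669e+05 Pa.
Head loss h_f = ΔP/(ρg) = 2.669e+05/(1254·9.81) = 21.70 m.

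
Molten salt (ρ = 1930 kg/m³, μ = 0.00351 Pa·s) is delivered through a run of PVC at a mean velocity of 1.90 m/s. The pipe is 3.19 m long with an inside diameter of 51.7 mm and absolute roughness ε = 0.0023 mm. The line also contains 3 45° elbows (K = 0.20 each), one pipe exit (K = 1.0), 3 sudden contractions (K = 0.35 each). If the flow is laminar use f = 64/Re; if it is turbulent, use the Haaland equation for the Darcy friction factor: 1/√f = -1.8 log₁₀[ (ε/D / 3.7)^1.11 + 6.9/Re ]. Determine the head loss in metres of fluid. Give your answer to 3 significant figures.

h_f ≈ 0.720 m

Reynolds number Re = ρVD/μ = 1930 · 1.9 · 0.0517 / 0.00351 = 5.401e+04.
Re > 4000 → turbulent. Relative roughness ε/D = 2.3e-06/0.0517 = 4.45e-05. Haaland: 1/√f = -1.8 log₁₀[(4.45e-05/3.7)^1.11 + 6.9/5.401e+04] = -1.8 log₁₀[3.46e-06 + 0.000128] = 6.988, so f = 0.02048.
Total minor-loss coefficient ΣK = 3·0.2 + 1·1 + 3·0.35 = 2.65.
ΔP = [f·L/D + ΣK]·(ρV²/2) = [0.02048·3.19/0.0517 + 2.65]·(1930·1.9²/2) = [1.264 + 2.65]·3484 = 1.363e+04 Pa.
Head loss h_f = ΔP/(ρg) = 1.363e+04/(1930·9.81) = 0.720 m.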